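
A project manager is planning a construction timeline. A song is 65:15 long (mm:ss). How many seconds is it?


Minutes: 65
Extra seconds: 15
Seconds per minute: 60
Minutes to seconds: 65 x 60 = 3900
Total: 3900 + 15 = 3915

3915


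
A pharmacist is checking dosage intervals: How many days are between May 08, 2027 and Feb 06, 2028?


Start date: 2027-05-08
End date: 2028-02-06
May 2027: +24 days
Jun 2027: +30 days
Jul 2027: +31 days
... (7 more months)
Total: 274 days

274


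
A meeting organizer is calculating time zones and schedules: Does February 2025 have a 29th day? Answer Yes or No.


Year: 2025
Divisible by 4? 2025 / 4 = 506.25 -> No
Not divisible by 4, so NOT a leap year

No


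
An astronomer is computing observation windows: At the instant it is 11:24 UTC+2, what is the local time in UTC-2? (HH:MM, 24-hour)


Local time: 11:24 at UTC+2 (offset 2h)
Target zone: UTC-2 (offset -2h)
Difference: -2 - (2) = -4 hours
Calculation: 11 + (-4) = 7
Result: 07:24

07:24


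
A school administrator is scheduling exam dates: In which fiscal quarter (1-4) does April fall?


Month: April (month 4)
Q1: January-March (months 1-3)
Q2: April-June (months 4-6)
Q3: July-September (months 7-9)
Q4: October-December (months 10-12)
Month 4 falls in Q2

2


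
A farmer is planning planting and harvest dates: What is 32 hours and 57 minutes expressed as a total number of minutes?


Hours: 32
Minutes: 57
Convert hours to minutes: 32 x 60 = 1920
Add remaining minutes: 1920 + 57 = 1977

1977


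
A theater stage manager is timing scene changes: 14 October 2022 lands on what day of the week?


Date: 2022-10-14
January 1, 2022 is a Saturday
Day of year: 287
Offset from Jan 1: 286 days
286 mod 7 = 6
Result: Friday

Friday


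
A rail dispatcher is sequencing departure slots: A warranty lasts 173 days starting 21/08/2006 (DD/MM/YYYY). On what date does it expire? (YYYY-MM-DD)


Start: 2006-08-21
Adding 173 days
Days remaining in August: 10
After August: 163 days still to add
September 2006: 30 days, 133 remaining
October 2006: 31 days, 102 remaining
November 2006: 30 days, 72 remaining
December 2006: 31 days, 41 remaining
Result: 2007-02-10

2007-02-10


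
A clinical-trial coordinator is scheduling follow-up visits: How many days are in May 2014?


Month: May
Year: 2014
May is a 31-day month
Total: 31 days

31


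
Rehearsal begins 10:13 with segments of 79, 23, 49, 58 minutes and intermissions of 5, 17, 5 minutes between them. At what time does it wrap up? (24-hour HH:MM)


Start: 10:13 = 613 min from midnight
  after task 1 (79 min): 11:32
  after break (5 min): 11:37
  after task 2 (23 min): 12:00
  after break (17 min): 12:17
  after task 3 (49 min): 13:06
  after break (5 min): 13:11
  after task 4 (58 min): 14:09
Total elapsed: 236 minutes
End time: 14:09

14:09


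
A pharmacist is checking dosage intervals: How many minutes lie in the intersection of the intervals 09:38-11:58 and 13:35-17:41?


Interval A: [578, 718] minutes from midnight
Interval B: [815, 1061] minutes from midnight
Overlap start = max(578, 815) = 815
Overlap end = min(718, 1061) = 718
End <= start, so the intervals do not overlap: 0 minutes

0


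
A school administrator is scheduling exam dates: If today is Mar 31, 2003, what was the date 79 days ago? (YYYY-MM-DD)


Start: 2003-03-31
Subtracting 79 days
Days already passed in March: 31
After going back through March: 48 more days to subtract
February 2003: 28 days, 20 remaining
January 2003 has 31 days, need 20
Result: 2003-01-11

2003-01-11


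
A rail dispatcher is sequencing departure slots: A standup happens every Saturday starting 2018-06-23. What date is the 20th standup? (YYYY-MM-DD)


First occurrence: 2018-06-23 (occurrence 1)
Each occurrence is 7 days after the previous.
Occurrence 20 is 19 weeks after the first.
19 weeks = 133 days
2018-06-23 + 133 days = 2018-11-03

2018-11-03


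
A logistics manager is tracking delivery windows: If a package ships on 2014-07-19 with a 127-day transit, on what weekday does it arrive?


Start: 2014-07-19 (Saturday)
Step 1 - find target date: add 127 days
  2014-07-19 + 127 days = 2014-11-23
Step 2 - day of week:
  127 mod 7 = 1
  Saturday + 1 days -> Sunday
Result: Sunday (2014-11-23)

Sunday


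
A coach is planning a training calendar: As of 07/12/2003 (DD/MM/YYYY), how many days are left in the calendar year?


Start: December 07, 2003
End: December 31, 2003
Days left in December: 24
Total: 24 days

24


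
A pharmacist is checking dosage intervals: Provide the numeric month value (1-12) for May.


Calendar month order:
4. April
5. May <--
6. June
May is month number 5

5


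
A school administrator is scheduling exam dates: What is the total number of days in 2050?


Year: 2050
Check leap year rules:
Divisible by 4? No
2050 is not a leap year
Days: 365

365


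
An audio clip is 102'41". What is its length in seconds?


Minutes: 102
Seconds: 41
Convert minutes to seconds: 102 x 60 = 6120
Add remaining seconds: 6120 + 41 = 6161

6161


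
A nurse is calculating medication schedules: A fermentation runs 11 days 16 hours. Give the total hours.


Days: 11
Extra hours: 16
Hours per day: 24
Days to hours: 11 x 24 = 264
Total: 264 + 16 = 280

280


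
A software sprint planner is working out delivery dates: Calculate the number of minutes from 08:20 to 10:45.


Start time: 08:20 = 500 minutes from midnight
End time: 10:45 = 645 minutes from midnight
Difference: 645 - 500 = 145 minutes
That is 2 hours and 25 minutes

145


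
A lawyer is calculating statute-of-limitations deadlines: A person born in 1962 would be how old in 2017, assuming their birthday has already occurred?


Birth year: 1962
Current year: 2017
Age = current year - birth year
Age = 2017 - 1962 = 55

55


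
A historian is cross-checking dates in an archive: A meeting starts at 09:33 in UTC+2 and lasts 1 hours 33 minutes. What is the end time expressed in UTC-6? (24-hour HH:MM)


Start: 09:33 in UTC+2
Step 1 - add duration:
  minutes: 33 + 33 = 66 (carry 1h)
  hours: 9 + 1 + 1 = 11
  end in UTC+2: 11:06
Step 2 - convert UTC+2 -> UTC-6:
  offset difference: -6 - (2) = -8 hours
  11 + (-8) = 3 -> mod 24 = 3
Result: 03:06 in UTC-6

03:06


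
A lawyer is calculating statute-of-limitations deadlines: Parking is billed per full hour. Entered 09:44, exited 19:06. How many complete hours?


Start: 09:44
End: 19:06
Hour difference: 19 - 9 = 10 hours
Minute difference: 6 - 44 = -38 minutes
Total minutes: 562
Complete hours: 562 / 60 = 9 (remainder 22)

9


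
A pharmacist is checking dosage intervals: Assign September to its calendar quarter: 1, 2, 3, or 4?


Month: September (month 9)
Q1: January-March (months 1-3)
Q2: April-June (months 4-6)
Q3: July-September (months 7-9)
Q4: October-December (months 10-12)
Month 9 falls in Q3

3


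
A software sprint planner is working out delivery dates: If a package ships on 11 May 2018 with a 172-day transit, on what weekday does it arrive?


Start: 2018-05-11 (Friday)
Step 1 - find target date: add 172 days
  2018-05-11 + 172 days = 2018-10-30
Step 2 - day of week:
  172 mod 7 = 4
  Friday + 4 days -> Tuesday
Result: Tuesday (2018-10-30)

Tuesday


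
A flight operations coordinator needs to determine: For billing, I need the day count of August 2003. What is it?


Month: August
Year: 2003
August is a 31-day month
Total: 31 days

31


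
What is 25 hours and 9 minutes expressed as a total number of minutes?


Hours: 25
Minutes: 9
Convert hours to minutes: 25 x 60 = 1500
Add remaining minutes: 1500 + 9 = 1509

1509


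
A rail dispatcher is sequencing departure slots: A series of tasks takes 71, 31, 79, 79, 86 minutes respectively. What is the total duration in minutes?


Durations: 71, 31, 79, 79, 86
Running sum: 71
+ 31 = 102
+ 79 = 181
+ 79 = 260
+ 86 = 346
Total duration: 346 minutes
That is 5 hours and 46 minutes

346


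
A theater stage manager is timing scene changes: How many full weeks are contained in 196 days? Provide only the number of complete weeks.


Total days: 196
Days per week: 7
Division: 196 / 7 = 28 remainder 0
Complete weeks: 28
Remaining days: 0

28


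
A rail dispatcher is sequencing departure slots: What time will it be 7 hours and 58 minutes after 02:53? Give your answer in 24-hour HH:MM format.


Start time: 02:53
Adding: 7 hours 58 minutes
Minutes: 53 + 58 = 111
Minute overflow: 111 >= 60, so carry 1 hour, minutes = 51
Hours: 2 + 7 + 1 = 10
Result: 10:51

10:51


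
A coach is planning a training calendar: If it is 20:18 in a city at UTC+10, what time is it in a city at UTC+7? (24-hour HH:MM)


Local time: 20:18 at UTC+10 (offset 10h)
Target zone: UTC+7 (offset 7h)
Difference: 7 - (10) = -3 hours
Calculation: 20 + (-3) = 17
Result: 17:18

17:18


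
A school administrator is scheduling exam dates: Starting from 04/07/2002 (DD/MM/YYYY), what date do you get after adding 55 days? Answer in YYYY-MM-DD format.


Start: 2002-07-04
Adding 55 days
Days remaining in July: 27
After July: 28 days still to add
August 2002 has 31 days, need 28
Result: 2002-08-28

2002-08-28


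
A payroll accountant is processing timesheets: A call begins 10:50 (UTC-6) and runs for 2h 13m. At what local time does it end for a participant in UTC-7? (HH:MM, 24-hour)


Start: 10:50 in UTC-6
Step 1 - add duration:
  minutes: 50 + 13 = 63 (carry 1h)
  hours: 10 + 2 + 1 = 13
  end in UTC-6: 13:03
Step 2 - convert UTC-6 -> UTC-7:
  offset difference: -7 - (-6) = -1 hours
  13 + (-1) = 12 -> mod 24 = 12
Result: 12:03 in UTC-7

12:03


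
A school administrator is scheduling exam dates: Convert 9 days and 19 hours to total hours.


Days: 9
Extra hours: 19
Hours per day: 24
Days to hours: 9 x 24 = 216
Total: 216 + 19 = 235

235


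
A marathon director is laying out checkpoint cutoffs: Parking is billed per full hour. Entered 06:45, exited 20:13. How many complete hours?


Start: 06:45
End: 20:13
Hour difference: 20 - 6 = 14 hours
Minute difference: 13 - 45 = -32 minutes
Total minutes: 808
Complete hours: 808 / 60 = 13 (remainder 28)

13


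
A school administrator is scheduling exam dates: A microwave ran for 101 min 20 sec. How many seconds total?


Minutes: 101
Extra seconds: 20
Seconds per minute: 60
Minutes to seconds: 101 x 60 = 6060
Total: 6060 + 20 = 6080

6080


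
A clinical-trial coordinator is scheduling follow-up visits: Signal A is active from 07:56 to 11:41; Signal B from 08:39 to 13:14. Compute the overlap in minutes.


Interval A: [476, 701] minutes from midnight
Interval B: [519, 794] minutes from midnight
Overlap start = max(476, 519) = 519
Overlap end = min(701, 794) = 701
Overlap = 701 - 519 = 182 minutes

182


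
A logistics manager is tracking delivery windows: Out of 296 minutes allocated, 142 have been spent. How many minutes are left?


Total budget: 296 minutes
Time used: 142 minutes
Remaining: 296 - 142 = 154 minutes
Percent used: 48.0%
Percent remaining: 52.0%

154


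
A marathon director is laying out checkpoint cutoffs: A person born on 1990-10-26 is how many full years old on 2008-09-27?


Birth: 1990-10-26
Reference: 2008-09-27
Year difference: 2008 - 1990 = 18
Has birthday (10-26) occurred by 09-27? No
Birthday not yet reached this year -> subtract 1
Age in full years: 17

17


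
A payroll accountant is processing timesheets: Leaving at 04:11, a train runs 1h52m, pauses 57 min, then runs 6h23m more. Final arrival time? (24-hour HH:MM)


Depart: 04:11
Leg 1: +112 min -> 06:03
Layover: +57 min -> 07:00
Leg 2: +383 min -> 13:23
Total travel: 552 minutes = 9h 12m
Arrival: 13:23

13:23


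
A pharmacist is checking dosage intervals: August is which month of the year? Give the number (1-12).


Calendar month order:
7. July
8. August <--
9. September
August is month number 8

8


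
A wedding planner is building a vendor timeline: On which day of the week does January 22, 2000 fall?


Date: 2000-01-22
January 1, 2000 is a Saturday
Day of year: 22
Offset from Jan 1: 21 days
21 mod 7 = 0
Result: Saturday

Saturday


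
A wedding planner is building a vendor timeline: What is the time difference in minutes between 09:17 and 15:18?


Start time: 09:17 = 557 minutes from midnight
End time: 15:18 = 918 minutes from midnight
Difference: 918 - 557 = 361 minutes
That is 6 hours and 1 minutes

361


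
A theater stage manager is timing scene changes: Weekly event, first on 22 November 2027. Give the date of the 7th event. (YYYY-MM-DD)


First occurrence: 2027-11-22 (occurrence 1)
Each occurrence is 7 days after the previous.
Occurrence 7 is 6 weeks after the first.
6 weeks = 42 days
2027-11-22 + 42 days = 2028-01-03

2028-01-03


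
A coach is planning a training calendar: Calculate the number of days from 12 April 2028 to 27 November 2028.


Start date: 2028-04-12
End date: 2028-11-27
Apr 2028: +19 days
May 2028: +31 days
Jun 2028: +30 days
... (5 more months)
Total: 229 days

229


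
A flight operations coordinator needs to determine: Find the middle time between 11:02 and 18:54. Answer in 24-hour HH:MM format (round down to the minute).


Start time: 11:02 = 662 minutes from midnight
End time: 18:54 = 1134 minutes from midnight
Sum: 662 + 1134 = 1796
Midpoint: 1796 / 2 = 898 minutes
Convert: 898 / 60 = 14 hours, 58 minutes
Result: 14:58

14:58


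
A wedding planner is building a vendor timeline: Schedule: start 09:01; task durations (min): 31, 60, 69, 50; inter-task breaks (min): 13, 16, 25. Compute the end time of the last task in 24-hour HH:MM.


Start: 09:01 = 541 min from midnight
  after task 1 (31 min): 09:32
  after break (13 min): 09:45
  after task 2 (60 min): 10:45
  after break (16 min): 11:01
  after task 3 (69 min): 12:10
  after break (25 min): 12:35
  after task 4 (50 min): 13:25
Total elapsed: 264 minutes
End time: 13:25

13:25


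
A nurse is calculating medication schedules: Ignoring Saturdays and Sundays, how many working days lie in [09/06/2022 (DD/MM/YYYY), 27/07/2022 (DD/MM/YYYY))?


Start: 2022-06-09 (Thursday)
End (exclusive): 2022-07-27 (Wednesday)
Total calendar days: 48
Full weeks: 48 // 7 = 6 -> 30 weekdays
Remaining 6 days starting on Thursday:
  Thu(w), Fri(w), Sat(-), Sun(-), Mon(w), Tue(w) -> 4 weekdays
Total business days: 30 + 4 = 34

34


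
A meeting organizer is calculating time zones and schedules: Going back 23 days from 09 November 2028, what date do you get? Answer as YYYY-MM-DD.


Start: 2028-11-09
Subtracting 23 days
Days already passed in November: 9
After going back through November: 14 more days to subtract
October 2028 has 31 days, need 14
Result: 2028-10-17

2028-10-17


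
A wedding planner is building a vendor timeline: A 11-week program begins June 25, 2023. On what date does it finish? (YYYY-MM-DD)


Start: 2023-06-25
Weeks to add: 11
Convert to days: 11 x 7 = 77 days
Add 77 days to 2023-06-25
Result: 2023-09-10

2023-09-10


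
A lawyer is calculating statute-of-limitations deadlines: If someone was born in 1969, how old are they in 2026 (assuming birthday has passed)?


Birth year: 1969
Current year: 2026
Age = current year - birth year
Age = 2026 - 1969 = 57

57


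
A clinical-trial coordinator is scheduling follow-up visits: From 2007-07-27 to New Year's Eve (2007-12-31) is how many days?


Start: July 27, 2007
End: December 31, 2007
Days left in July: 4
August: 31
September: 30
October: 31
November: 30
... plus remaining months
Sum of remaining months: 153
Total: 4 + 153 = 157

157


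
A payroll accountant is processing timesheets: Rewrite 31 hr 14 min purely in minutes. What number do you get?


Hours: 31
Extra minutes: 14
Minutes per hour: 60
Hours to minutes: 31 x 60 = 1860
Total: 1860 + 14 = 1874

1874


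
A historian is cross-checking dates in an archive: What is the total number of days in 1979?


Year: 1979
Check leap year rules:
Divisible by 4? No
1979 is not a leap year
Days: 365

365


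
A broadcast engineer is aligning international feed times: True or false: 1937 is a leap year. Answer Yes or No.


Year: 1937
Divisible by 4? 1937 / 4 = 484.25 -> No
Not divisible by 4, so NOT a leap year

No


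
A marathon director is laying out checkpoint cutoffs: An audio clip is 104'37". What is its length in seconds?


Minutes: 104
Seconds: 37
Convert minutes to seconds: 104 x 60 = 6240
Add remaining seconds: 6240 + 37 = 6277

6277


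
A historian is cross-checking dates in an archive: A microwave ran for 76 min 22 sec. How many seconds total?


Minutes: 76
Extra seconds: 22
Seconds per minute: 60
Minutes to seconds: 76 x 60 = 4560
Total: 4560 + 22 = 4582

4582


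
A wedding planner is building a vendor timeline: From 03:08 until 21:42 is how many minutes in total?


Start time: 03:08 = 188 minutes from midnight
End time: 21:42 = 1302 minutes from midnight
Difference: 1302 - 188 = 1114 minutes
That is 18 hours and 34 minutes

1114


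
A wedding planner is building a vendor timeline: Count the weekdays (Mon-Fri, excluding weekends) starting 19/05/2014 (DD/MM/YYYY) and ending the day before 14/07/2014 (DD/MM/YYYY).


Start: 2014-05-19 (Monday)
End (exclusive): 2014-07-14 (Monday)
Total calendar days: 56
Full weeks: 56 // 7 = 8 -> 40 weekdays
Remaining 0 days starting on Monday:
Total business days: 40 + 0 = 40

40


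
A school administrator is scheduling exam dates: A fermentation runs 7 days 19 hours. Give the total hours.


Days: 7
Extra hours: 19
Hours per day: 24
Days to hours: 7 x 24 = 168
Total: 168 + 19 = 187

187


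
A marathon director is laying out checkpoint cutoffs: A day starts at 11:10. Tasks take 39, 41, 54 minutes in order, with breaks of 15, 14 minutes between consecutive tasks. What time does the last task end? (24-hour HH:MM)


Start: 11:10 = 670 min from midnight
  after task 1 (39 min): 11:49
  after break (15 min): 12:04
  after task 2 (41 min): 12:45
  after break (14 min): 12:59
  after task 3 (54 min): 13:53
Total elapsed: 163 minutes
End time: 13:53

13:53


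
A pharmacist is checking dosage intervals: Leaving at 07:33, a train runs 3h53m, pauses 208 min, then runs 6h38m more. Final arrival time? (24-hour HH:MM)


Depart: 07:33
Leg 1: +233 min -> 11:26
Layover: +208 min -> 14:54
Leg 2: +398 min -> 21:32
Total travel: 839 minutes = 13h 59m
Arrival: 21:32

21:32


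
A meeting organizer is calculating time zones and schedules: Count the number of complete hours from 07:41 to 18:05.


Start: 07:41
End: 18:05
Hour difference: 18 - 7 = 11 hours
Minute difference: 5 - 41 = -36 minutes
Total minutes: 624
Complete hours: 624 / 60 = 10 (remainder 24)

10


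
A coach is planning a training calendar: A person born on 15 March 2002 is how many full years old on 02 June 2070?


Birth: 2002-03-15
Reference: 2070-06-02
Year difference: 2070 - 2002 = 68
Has birthday (03-15) occurred by 06-02? Yes
Age in full years: 68

68


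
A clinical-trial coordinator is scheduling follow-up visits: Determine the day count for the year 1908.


Year: 1908
Check leap year rules:
Divisible by 4? Yes
Divisible by 100? No
1908 is a leap year
Days: 366

366


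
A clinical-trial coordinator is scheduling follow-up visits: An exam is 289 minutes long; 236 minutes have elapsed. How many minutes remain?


Total budget: 289 minutes
Time used: 236 minutes
Remaining: 289 - 236 = 53 minutes
Percent used: 81.7%
Percent remaining: 18.3%

53


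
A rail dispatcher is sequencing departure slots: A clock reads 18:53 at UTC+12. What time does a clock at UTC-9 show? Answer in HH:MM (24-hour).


Local time: 18:53 at UTC+12 (offset 12h)
Target zone: UTC-9 (offset -9h)
Difference: -9 - (12) = -21 hours
Calculation: 18 + (-21) = -3
Wraparound: (-3) mod 24 = 21
Result: 21:53

21:53


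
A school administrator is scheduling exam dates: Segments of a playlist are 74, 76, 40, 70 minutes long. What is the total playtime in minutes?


Durations: 74, 76, 40, 70
Running sum: 74
+ 76 = 150
+ 40 = 190
+ 70 = 260
Total duration: 260 minutes
That is 4 hours and 20 minutes

260


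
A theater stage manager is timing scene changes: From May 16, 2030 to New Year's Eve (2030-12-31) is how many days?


Start: May 16, 2030
End: December 31, 2030
Days left in May: 15
June: 30
July: 31
August: 31
September: 30
... plus remaining months
Sum of remaining months: 214
Total: 15 + 214 = 229

229


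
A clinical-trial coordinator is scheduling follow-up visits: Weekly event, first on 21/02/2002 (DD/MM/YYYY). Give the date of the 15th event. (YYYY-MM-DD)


First occurrence: 2002-02-21 (occurrence 1)
Each occurrence is 7 days after the previous.
Occurrence 15 is 14 weeks after the first.
14 weeks = 98 days
2002-02-21 + 98 days = 2002-05-30

2002-05-30


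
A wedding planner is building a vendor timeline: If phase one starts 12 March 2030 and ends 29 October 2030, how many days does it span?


Start date: 2030-03-12
End date: 2030-10-29
Mar 2030: +20 days
Apr 2030: +30 days
May 2030: +31 days
... (5 more months)
Total: 231 days

231


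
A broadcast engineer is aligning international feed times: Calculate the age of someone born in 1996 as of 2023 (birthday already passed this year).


Birth year: 1996
Current year: 2023
Age = current year - birth year
Age = 2023 - 1996 = 27

27


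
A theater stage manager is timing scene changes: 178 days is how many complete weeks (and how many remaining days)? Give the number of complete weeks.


Total days: 178
Days per week: 7
Division: 178 / 7 = 25 remainder 3
Complete weeks: 25
Remaining days: 3

25


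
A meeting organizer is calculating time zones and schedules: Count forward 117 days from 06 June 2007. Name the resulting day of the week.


Start: 2007-06-06 (Wednesday)
Step 1 - find target date: add 117 days
  2007-06-06 + 117 days = 2007-10-01
Step 2 - day of week:
  117 mod 7 = 5
  Wednesday + 5 days -> Monday
Result: Monday (2007-10-01)

Monday


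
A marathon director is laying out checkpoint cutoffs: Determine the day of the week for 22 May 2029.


Date: 2029-05-22
January 1, 2029 is a Monday
Day of year: 142
Offset from Jan 1: 141 days
141 mod 7 = 1
Result: Tuesday

Tuesday


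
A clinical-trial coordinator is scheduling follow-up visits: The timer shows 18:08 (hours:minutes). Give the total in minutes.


Hours: 18
Minutes: 8
Convert hours to minutes: 18 x 60 = 1080
Add remaining minutes: 1080 + 8 = 1088

1088


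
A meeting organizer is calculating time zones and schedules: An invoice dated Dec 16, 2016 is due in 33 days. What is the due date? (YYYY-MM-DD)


Start: 2016-12-16
Adding 33 days
Days remaining in December: 15
After December: 18 days still to add
January 2017 has 31 days, need 18
Result: 2017-01-18

2017-01-18


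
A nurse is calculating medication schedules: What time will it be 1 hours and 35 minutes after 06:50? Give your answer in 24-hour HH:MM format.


Start time: 06:50
Adding: 1 hours 35 minutes
Minutes: 50 + 35 = 85
Minute overflow: 85 >= 60, so carry 1 hour, minutes = 25
Hours: 6 + 1 + 1 = 8
Result: 08:25

08:25


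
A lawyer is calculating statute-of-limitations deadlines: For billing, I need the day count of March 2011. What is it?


Month: March
Year: 2011
March is a 31-day month
Total: 31 days

31


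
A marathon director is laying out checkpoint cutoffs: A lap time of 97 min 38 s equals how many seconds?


Minutes: 97
Seconds: 38
Convert minutes to seconds: 97 x 60 = 5820
Add remaining seconds: 5820 + 38 = 5858

5858


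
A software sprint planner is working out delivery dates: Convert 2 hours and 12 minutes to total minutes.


Hours: 2
Extra minutes: 12
Minutes per hour: 60
Hours to minutes: 2 x 60 = 120
Total: 120 + 12 = 132

132


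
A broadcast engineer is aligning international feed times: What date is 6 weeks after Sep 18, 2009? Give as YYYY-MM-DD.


Start: 2009-09-18
Weeks to add: 6
Convert to days: 6 x 7 = 42 days
Add 42 days to 2009-09-18
Result: 2009-10-30

2009-10-30


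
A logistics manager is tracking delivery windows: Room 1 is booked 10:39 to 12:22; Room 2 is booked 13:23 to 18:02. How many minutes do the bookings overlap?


Interval A: [639, 742] minutes from midnight
Interval B: [803, 1082] minutes from midnight
Overlap start = max(639, 803) = 803
Overlap end = min(742, 1082) = 742
End <= start, so the intervals do not overlap: 0 minutes

0


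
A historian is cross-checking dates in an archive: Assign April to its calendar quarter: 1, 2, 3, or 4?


Month: April (month 4)
Q1: January-March (months 1-3)
Q2: April-June (months 4-6)
Q3: July-September (months 7-9)
Q4: October-December (months 10-12)
Month 4 falls in Q2

2


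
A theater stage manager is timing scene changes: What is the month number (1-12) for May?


Calendar month order:
4. April
5. May <--
6. June
May is month number 5

5


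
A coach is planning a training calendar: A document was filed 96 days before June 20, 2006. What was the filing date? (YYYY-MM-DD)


Start: 2006-06-20
Subtracting 96 days
Days already passed in June: 20
After going back through June: 76 more days to subtract
May 2006: 31 days, 45 remaining
April 2006: 30 days, 15 remaining
March 2006 has 31 days, need 15
Result: 2006-03-16

2006-03-16


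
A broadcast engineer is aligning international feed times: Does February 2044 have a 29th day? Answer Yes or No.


Year: 2044
Divisible by 4? 2044 / 4 = 511.0 -> Yes
Divisible by 100? 2044 / 100 = 20.44 -> No
Divisible by 4 but not 100, so it IS a leap year

Yes


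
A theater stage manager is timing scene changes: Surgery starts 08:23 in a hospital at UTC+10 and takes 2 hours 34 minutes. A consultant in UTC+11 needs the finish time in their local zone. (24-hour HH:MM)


Start: 08:23 in UTC+10
Step 1 - add duration:
  minutes: 23 + 34 = 57
  hours: 8 + 2 + 0 = 10
  end in UTC+10: 10:57
Step 2 - convert UTC+10 -> UTC+11:
  offset difference: 11 - (10) = 1 hours
  10 + (1) = 11 -> mod 24 = 11
Result: 11:57 in UTC+11

11:57


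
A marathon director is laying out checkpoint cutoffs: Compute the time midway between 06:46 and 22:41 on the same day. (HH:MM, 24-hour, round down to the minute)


Start time: 06:46 = 406 minutes from midnight
End time: 22:41 = 1361 minutes from midnight
Sum: 406 + 1361 = 1767
Midpoint: 1767 / 2 = 883 minutes
Convert: 883 / 60 = 14 hours, 43 minutes
Result: 14:43

14:43


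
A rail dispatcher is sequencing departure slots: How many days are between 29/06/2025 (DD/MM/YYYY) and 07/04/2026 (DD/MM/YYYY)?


Start date: 2025-06-29
End date: 2026-04-07
Jun 2025: +2 days
Jul 2025: +31 days
Aug 2025: +31 days
... (8 more months)
Total: 282 days

282


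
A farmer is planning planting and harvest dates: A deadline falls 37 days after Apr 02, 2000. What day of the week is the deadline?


Start: 2000-04-02 (Sunday)
Step 1 - find target date: add 37 days
  2000-04-02 + 37 days = 2000-05-09
Step 2 - day of week:
  37 mod 7 = 2
  Sunday + 2 days -> Tuesday
Result: Tuesday (2000-05-09)

Tuesday


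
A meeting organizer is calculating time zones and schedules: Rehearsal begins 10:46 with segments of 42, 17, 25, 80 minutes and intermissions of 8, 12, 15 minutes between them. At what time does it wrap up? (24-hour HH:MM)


Start: 10:46 = 646 min from midnight
  after task 1 (42 min): 11:28
  after break (8 min): 11:36
  after task 2 (17 min): 11:53
  after break (12 min): 12:05
  after task 3 (25 min): 12:30
  after break (15 min): 12:45
  after task 4 (80 min): 14:05
Total elapsed: 199 minutes
End time: 14:05

14:05


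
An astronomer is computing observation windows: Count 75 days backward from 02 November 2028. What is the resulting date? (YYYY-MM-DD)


Start: 2028-11-02
Subtracting 75 days
Days already passed in November: 2
After going back through November: 73 more days to subtract
October 2028: 31 days, 42 remaining
September 2028: 30 days, 12 remaining
August 2028 has 31 days, need 12
Result: 2028-08-19

2028-08-19


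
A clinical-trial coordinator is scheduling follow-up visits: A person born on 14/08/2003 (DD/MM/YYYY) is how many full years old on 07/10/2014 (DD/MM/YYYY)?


Birth: 2003-08-14
Reference: 2014-10-07
Year difference: 2014 - 2003 = 11
Has birthday (08-14) occurred by 10-07? Yes
Age in full years: 11

11


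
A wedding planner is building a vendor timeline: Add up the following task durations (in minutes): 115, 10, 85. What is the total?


Durations: 115, 10, 85
Running sum: 115
+ 10 = 125
+ 85 = 210
Total duration: 210 minutes
That is 3 hours and 30 minutes

210


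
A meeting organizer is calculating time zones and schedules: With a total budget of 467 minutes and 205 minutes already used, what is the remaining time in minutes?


Total budget: 467 minutes
Time used: 205 minutes
Remaining: 467 - 205 = 262 minutes
Percent used: 43.9%
Percent remaining: 56.1%

262


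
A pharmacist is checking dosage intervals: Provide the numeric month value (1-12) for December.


Calendar month order:
11. November
12. December <--
December is month number 12

12


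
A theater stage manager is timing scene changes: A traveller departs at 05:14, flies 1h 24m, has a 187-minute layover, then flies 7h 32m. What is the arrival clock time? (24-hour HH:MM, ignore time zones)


Depart: 05:14
Leg 1: +84 min -> 06:38
Layover: +187 min -> 09:45
Leg 2: +452 min -> 17:17
Total travel: 723 minutes = 12h 3m
Arrival: 17:17

17:17


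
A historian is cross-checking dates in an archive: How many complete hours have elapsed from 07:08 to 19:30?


Start: 07:08
End: 19:30
Hour difference: 19 - 7 = 12 hours
Minute difference: 30 - 8 = 22 minutes
Total minutes: 742
Complete hours: 742 / 60 = 12 (remainder 22)

12


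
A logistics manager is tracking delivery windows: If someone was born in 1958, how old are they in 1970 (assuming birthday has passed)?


Birth year: 1958
Current year: 1970
Age = current year - birth year
Age = 1970 - 1958 = 12

12


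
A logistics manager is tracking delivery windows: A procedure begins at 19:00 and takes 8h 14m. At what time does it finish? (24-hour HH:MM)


Start time: 19:00
Adding: 8 hours 14 minutes
Minutes: 0 + 14 = 14
Hours: 19 + 8 + 0 = 27
Hour wraparound: 27 mod 24 = 3
Result: 03:14

03:14


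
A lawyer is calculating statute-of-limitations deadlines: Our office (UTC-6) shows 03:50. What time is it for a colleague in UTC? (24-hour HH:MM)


Local time: 03:50 at UTC-6 (offset -6h)
Target zone: UTC (offset 0h)
Difference: 0 - (-6) = 6 hours
Calculation: 3 + (6) = 9
Result: 09:50

09:50


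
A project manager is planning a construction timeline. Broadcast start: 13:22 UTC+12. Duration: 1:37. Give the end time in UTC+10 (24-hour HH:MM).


Start: 13:22 in UTC+12
Step 1 - add duration:
  minutes: 22 + 37 = 59
  hours: 13 + 1 + 0 = 14
  end in UTC+12: 14:59
Step 2 - convert UTC+12 -> UTC+10:
  offset difference: 10 - (12) = -2 hours
  14 + (-2) = 12 -> mod 24 = 12
Result: 12:59 in UTC+10

12:59


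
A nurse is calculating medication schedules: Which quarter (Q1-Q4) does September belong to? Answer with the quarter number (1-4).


Month: September (month 9)
Q1: January-March (months 1-3)
Q2: April-June (months 4-6)
Q3: July-September (months 7-9)
Q4: October-December (months 10-12)
Month 9 falls in Q3

3


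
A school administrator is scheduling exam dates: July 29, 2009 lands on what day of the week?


Date: 2009-07-29
January 1, 2009 is a Thursday
Day of year: 210
Offset from Jan 1: 209 days
209 mod 7 = 6
Result: Wednesday

Wednesday


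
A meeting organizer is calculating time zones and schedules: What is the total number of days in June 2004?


Month: June
Year: 2004
June is a 30-day month
Total: 30 days

30


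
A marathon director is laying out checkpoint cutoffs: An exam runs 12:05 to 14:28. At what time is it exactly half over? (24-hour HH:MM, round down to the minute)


Start time: 12:05 = 725 minutes from midnight
End time: 14:28 = 868 minutes from midnight
Sum: 725 + 868 = 1593
Midpoint: 1593 / 2 = 796 minutes
Convert: 796 / 60 = 13 hours, 16 minutes
Result: 13:16

13:16


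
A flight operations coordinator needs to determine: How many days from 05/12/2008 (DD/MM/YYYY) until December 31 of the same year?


Start: December 05, 2008
End: December 31, 2008
Days left in December: 26
Total: 26 days

26


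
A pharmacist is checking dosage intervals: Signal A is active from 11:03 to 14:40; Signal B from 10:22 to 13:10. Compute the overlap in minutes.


Interval A: [663, 880] minutes from midnight
Interval B: [622, 790] minutes from midnight
Overlap start = max(663, 622) = 663
Overlap end = min(880, 790) = 790
Overlap = 790 - 663 = 127 minutes

127


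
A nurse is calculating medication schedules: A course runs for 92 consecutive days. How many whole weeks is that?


Total days: 92
Days per week: 7
Division: 92 / 7 = 13 remainder 1
Complete weeks: 13
Remaining days: 1

13


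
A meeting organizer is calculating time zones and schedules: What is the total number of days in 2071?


Year: 2071
Check leap year rules:
Divisible by 4? No
2071 is not a leap year
Days: 365

365


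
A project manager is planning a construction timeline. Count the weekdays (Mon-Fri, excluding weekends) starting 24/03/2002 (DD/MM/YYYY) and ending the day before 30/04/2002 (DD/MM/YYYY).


Start: 2002-03-24 (Sunday)
End (exclusive): 2002-04-30 (Tuesday)
Total calendar days: 37
Full weeks: 37 // 7 = 5 -> 25 weekdays
Remaining 2 days starting on Sunday:
  Sun(-), Mon(w) -> 1 weekdays
Total business days: 25 + 1 = 26

26


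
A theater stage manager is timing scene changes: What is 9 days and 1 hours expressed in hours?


Days: 9
Extra hours: 1
Hours per day: 24
Days to hours: 9 x 24 = 216
Total: 216 + 1 = 217

217


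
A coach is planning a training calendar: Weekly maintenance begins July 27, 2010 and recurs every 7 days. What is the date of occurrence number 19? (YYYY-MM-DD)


First occurrence: 2010-07-27 (occurrence 1)
Each occurrence is 7 days after the previous.
Occurrence 19 is 18 weeks after the first.
18 weeks = 126 days
2010-07-27 + 126 days = 2010-11-30

2010-11-30


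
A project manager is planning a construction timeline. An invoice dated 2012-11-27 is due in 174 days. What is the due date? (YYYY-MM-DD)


Start: 2012-11-27
Adding 174 days
Days remaining in November: 3
After November: 171 days still to add
December 2012: 31 days, 140 remaining
January 2013: 31 days, 109 remaining
February 2013: 28 days, 81 remaining
March 2013: 31 days, 50 remaining
Result: 2013-05-20

2013-05-20


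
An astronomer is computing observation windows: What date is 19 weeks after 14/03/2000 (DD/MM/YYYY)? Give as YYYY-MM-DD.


Start: 2000-03-14
Weeks to add: 19
Convert to days: 19 x 7 = 133 days
Add 133 days to 2000-03-14
Result: 2000-07-25

2000-07-25


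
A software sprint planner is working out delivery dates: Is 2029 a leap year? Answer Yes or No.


Year: 2029
Divisible by 4? 2029 / 4 = 507.25 -> No
Not divisible by 4, so NOT a leap year

No


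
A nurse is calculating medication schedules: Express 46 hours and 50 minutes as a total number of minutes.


Hours: 46
Extra minutes: 50
Minutes per hour: 60
Hours to minutes: 46 x 60 = 2760
Total: 2760 + 50 = 2810

2810


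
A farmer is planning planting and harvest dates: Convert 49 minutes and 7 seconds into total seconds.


Minutes: 49
Seconds: 7
Convert minutes to seconds: 49 x 60 = 2940
Add remaining seconds: 2940 + 7 = 2947

2947


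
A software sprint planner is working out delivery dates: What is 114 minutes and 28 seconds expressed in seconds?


Minutes: 114
Extra seconds: 28
Seconds per minute: 60
Minutes to seconds: 114 x 60 = 6840
Total: 6840 + 28 = 6868

6868


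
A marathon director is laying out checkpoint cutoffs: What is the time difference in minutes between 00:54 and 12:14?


Start time: 00:54 = 54 minutes from midnight
End time: 12:14 = 734 minutes from midnight
Difference: 734 - 54 = 680 minutes
That is 11 hours and 20 minutes

680


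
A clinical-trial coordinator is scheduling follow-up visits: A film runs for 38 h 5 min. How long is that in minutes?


Hours: 38
Minutes: 5
Convert hours to minutes: 38 x 60 = 2280
Add remaining minutes: 2280 + 5 = 2285

2285


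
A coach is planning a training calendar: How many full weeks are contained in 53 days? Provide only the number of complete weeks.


Total days: 53
Days per week: 7
Division: 53 / 7 = 7 remainder 4
Complete weeks: 7
Remaining days: 4

7


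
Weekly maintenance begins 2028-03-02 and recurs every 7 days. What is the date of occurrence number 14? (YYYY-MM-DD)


First occurrence: 2028-03-02 (occurrence 1)
Each occurrence is 7 days after the previous.
Occurrence 14 is 13 weeks after the first.
13 weeks = 91 days
2028-03-02 + 91 days = 2028-06-01

2028-06-01


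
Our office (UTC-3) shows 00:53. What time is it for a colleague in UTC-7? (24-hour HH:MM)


Local time: 00:53 at UTC-3 (offset -3h)
Target zone: UTC-7 (offset -7h)
Difference: -7 - (-3) = -4 hours
Calculation: 0 + (-4) = -4
Wraparound: (-4) mod 24 = 20
Result: 20:53

20:53


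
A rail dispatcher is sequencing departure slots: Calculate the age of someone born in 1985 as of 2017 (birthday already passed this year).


Birth year: 1985
Current year: 2017
Age = current year - birth year
Age = 2017 - 1985 = 32

32


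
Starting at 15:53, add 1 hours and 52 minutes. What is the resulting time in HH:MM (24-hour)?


Start time: 15:53
Adding: 1 hours 52 minutes
Minutes: 53 + 52 = 105
Minute overflow: 105 >= 60, so carry 1 hour, minutes = 45
Hours: 15 + 1 + 1 = 17
Result: 17:45

17:45


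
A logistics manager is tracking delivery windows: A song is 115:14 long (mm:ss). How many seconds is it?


Minutes: 115
Extra seconds: 14
Seconds per minute: 60
Minutes to seconds: 115 x 60 = 6900
Total: 6900 + 14 = 6914

6914


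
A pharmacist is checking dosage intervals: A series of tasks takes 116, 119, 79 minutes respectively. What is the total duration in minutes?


Durations: 116, 119, 79
Running sum: 116
+ 119 = 235
+ 79 = 314
Total duration: 314 minutes
That is 5 hours and 14 minutes

314


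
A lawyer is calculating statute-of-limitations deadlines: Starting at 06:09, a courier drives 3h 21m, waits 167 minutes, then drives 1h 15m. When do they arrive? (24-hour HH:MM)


Depart: 06:09
Leg 1: +201 min -> 09:30
Layover: +167 min -> 12:17
Leg 2: +75 min -> 13:32
Total travel: 443 minutes = 7h 23m
Arrival: 13:32

13:32


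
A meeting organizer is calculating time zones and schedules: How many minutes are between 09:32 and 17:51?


Start time: 09:32 = 572 minutes from midnight
End time: 17:51 = 1071 minutes from midnight
Difference: 1071 - 572 = 499 minutes
That is 8 hours and 19 minutes

499


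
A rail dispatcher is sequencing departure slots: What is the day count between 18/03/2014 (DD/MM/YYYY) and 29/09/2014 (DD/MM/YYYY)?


Start date: 2014-03-18
End date: 2014-09-29
Mar 2014: +14 days
Apr 2014: +30 days
May 2014: +31 days
... (4 more months)
Total: 195 days

195


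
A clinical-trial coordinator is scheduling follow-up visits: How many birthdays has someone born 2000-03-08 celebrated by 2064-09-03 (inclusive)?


Birth: 2000-03-08
Reference: 2064-09-03
Year difference: 2064 - 2000 = 64
Has birthday (03-08) occurred by 09-03? Yes
Age in full years: 64

64


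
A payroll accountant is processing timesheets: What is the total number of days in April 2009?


Month: April
Year: 2009
April is a 30-day month
Total: 30 days

30


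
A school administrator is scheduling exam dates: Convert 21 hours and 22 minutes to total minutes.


Hours: 21
Extra minutes: 22
Minutes per hour: 60
Hours to minutes: 21 x 60 = 1260
Total: 1260 + 22 = 1282

1282


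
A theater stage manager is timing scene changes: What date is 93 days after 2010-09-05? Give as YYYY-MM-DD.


Start: 2010-09-05
Adding 93 days
Days remaining in September: 25
After September: 68 days still to add
October 2010: 31 days, 37 remaining
November 2010: 30 days, 7 remaining
December 2010 has 31 days, need 7
Result: 2010-12-07

2010-12-07
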